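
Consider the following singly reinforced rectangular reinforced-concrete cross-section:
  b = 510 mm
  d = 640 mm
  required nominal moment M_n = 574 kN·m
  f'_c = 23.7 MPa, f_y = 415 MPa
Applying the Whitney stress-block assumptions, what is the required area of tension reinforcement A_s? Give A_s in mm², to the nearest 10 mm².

With M_n = 0.85 f'_c a b (d − a/2), solve the quadratic for a:
a = d − √(d² − 2M_n/(0.85 f'_c b)) = 640 − √(640² − 2 × 574×10⁶/(0.85 × 23.7 × 510)) = 94.23 mm.
A_s = 0.85 f'_c a b / f_y = 0.85 × 23.7 × 94.23 × 510 / 415 = 2332.8 mm².

A_s ≈ 2330 mm²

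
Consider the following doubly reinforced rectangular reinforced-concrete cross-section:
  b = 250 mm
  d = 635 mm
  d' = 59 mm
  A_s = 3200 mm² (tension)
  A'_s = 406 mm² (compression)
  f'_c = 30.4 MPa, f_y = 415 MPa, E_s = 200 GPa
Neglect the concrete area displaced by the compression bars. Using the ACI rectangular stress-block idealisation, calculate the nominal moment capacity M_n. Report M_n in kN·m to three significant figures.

M_n ≈ 729 kN·m

Assume both tension and compression steel yield.
Net tension couple steel: A_s − A'_s = 2794 mm².
a = (A_s − A'_s) f_y / (0.85 f'_c b) = 1159510/(0.85 × 30.4 × 250) = 179.49 mm.
c = a/β₁ = 179.49/0.833 = 215.47 mm; ε'_s = 0.003(c − d')/c = 0.0022 ≥ f_y/E_s = 0.0021, so compression steel does yield.
M_n = (A_s − A'_s) f_y (d − a/2) + A'_s f_y (d − d') = [1159510 × (635 − 89.745) + 168490 × (635 − 59)] × 10⁻⁶ = 632.23 + 97.05 = 729.28 kN·m.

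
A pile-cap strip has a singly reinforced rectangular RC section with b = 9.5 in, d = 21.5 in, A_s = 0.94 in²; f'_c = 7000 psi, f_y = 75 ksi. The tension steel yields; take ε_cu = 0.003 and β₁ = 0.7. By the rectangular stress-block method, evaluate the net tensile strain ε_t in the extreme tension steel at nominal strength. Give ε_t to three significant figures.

ε_t ≈ 0.0332

a = A_s f_y/(0.85 f'_c b) = 1.247 in.
β₁ = 0.7, so c = a/β₁ = 1.247/0.7 = 1.781 in.
From the linear strain diagram with ε_cu = 0.003: ε_t = 0.003 (d − c)/c = 0.003 × (21.5 − 1.781)/1.781 = 0.0332.
Since ε_t ≥ 0.005, the section is tension-controlled.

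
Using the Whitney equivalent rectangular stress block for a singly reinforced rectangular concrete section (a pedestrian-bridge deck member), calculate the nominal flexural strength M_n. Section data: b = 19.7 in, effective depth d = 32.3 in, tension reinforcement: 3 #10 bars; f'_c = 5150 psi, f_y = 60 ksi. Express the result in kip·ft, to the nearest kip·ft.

M_n ≈ 590 kip·ft

A_s = 3 × 1.27 = 3.81 in².
T = A_s f_y = 3.81 × 60 = 228.6 kips.
a = T/(0.85 f'_c b) = 228.6/(0.85 × 5.15 × 19.7) = 2.651 in.
M_n = T(d − a/2) = 228.6 × (32.3 − 1.3255) = 7080.8 kip·in = 7080.8/12 = 590.07 kip·ft.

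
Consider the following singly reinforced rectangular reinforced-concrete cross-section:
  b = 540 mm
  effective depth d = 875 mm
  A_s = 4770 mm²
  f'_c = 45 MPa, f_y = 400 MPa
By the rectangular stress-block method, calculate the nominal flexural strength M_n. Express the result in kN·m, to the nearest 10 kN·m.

T = A_s f_y = 4770 × 400 = 1908000 N = 1908 kN.
From C = T: a = T/(0.85 f'_c b) = 1908000/(0.85 × 45 × 540) = 92.37 mm.
M_n = T(d − a/2) = 1908 kN × (875 − 46.185) mm = 1581.38 kN·m.

M_n ≈ 1580 kN·m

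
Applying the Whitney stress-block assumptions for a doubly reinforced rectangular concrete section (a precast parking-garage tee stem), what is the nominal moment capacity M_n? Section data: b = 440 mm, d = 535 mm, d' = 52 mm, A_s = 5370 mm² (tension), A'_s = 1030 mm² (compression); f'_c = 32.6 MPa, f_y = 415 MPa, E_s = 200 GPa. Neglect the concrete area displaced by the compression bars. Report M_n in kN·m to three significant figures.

Assume both tension and compression steel yield.
Net tension couple steel: A_s − A'_s = 4340 mm².
a = (A_s − A'_s) f_y / (0.85 f'_c b) = 1801100/(0.85 × 32.6 × 440) = 147.72 mm.
c = a/β₁ = 147.72/0.817 = 180.81 mm; ε'_s = 0.003(c − d')/c = 0.0021 ≥ f_y/E_s = 0.0021, so compression steel does yield.
M_n = (A_s − A'_s) f_y (d − a/2) + A'_s f_y (d − d') = [1801100 × (535 − 73.86) + 427450 × (535 − 52)] × 10⁻⁶ = 830.56 + 206.46 = 1037.02 kN·m.

M_n ≈ 1040 kN·m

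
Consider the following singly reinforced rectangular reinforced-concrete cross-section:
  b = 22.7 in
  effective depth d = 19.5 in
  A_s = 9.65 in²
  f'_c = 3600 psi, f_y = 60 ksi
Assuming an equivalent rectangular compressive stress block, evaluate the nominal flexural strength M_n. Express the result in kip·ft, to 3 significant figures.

M_n ≈ 740 kip·ft

T = A_s f_y = 9.65 × 60 = 579 kips.
a = T/(0.85 f'_c b) = 579/(0.85 × 3.6 × 22.7) = 8.335 in.
M_n = T(d − a/2) = 579 × (19.5 − 4.1675) = 8877.5 kip·in = 8877.5/12 = 739.79 kip·ft.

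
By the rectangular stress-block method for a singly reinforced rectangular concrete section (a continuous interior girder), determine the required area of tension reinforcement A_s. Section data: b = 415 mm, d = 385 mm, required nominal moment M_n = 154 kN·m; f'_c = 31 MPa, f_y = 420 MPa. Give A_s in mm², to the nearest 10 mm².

A_s ≈ 1000 mm²

With M_n = 0.85 f'_c a b (d − a/2), solve the quadratic for a:
a = d − √(d² − 2M_n/(0.85 f'_c b)) = 385 − √(385² − 2 × 154×10⁶/(0.85 × 31 × 415)) = 38.50 mm.
A_s = 0.85 f'_c a b / f_y = 0.85 × 31 × 38.50 × 415 / 420 = 1002.4 mm².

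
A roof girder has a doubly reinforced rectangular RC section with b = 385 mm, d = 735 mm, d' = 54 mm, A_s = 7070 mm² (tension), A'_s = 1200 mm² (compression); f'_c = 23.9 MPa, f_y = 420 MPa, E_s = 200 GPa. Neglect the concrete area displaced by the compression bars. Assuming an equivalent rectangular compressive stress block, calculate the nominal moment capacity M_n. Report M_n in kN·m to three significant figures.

Assume both tension and compression steel yield.
Net tension couple steel: A_s − A'_s = 5870 mm².
a = (A_s − A'_s) f_y / (0.85 f'_c b) = 2465400/(0.85 × 23.9 × 385) = 315.22 mm.
c = a/β₁ = 315.22/0.85 = 370.85 mm; ε'_s = 0.003(c − d')/c = 0.0026 ≥ f_y/E_s = 0.0021, so compression steel does yield.
M_n = (A_s − A'_s) f_y (d − a/2) + A'_s f_y (d − d') = [2465400 × (735 − 157.61) + 504000 × (735 − 54)] × 10⁻⁶ = 1423.50 + 343.22 = 1766.72 kN·m.

M_n ≈ 1770 kN·m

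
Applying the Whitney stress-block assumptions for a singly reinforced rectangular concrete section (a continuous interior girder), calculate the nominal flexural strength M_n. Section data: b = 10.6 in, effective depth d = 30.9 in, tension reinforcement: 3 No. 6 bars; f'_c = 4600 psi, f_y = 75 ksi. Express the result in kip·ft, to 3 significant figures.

A_s = 3 × 0.44 = 1.32 in².
T = A_s f_y = 1.32 × 75 = 99 kips.
a = T/(0.85 f'_c b) = 99/(0.85 × 4.6 × 10.6) = 2.389 in.
M_n = T(d − a/2) = 99 × (30.9 − 1.1945) = 2940.8 kip·in = 2940.8/12 = 245.07 kip·ft.

M_n ≈ 245 kip·ft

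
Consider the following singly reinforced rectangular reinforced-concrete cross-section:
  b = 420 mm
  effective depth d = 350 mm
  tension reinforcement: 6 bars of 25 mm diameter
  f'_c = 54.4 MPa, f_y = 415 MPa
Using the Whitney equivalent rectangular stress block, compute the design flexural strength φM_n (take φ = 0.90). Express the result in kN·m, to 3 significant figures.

A_s = 6 × 491 = 2946 mm².
T = A_s f_y = 2946 × 415 = 1222590 N = 1222.59 kN.
From C = T: a = T/(0.85 f'_c b) = 1222590/(0.85 × 54.4 × 420) = 62.95 mm.
M_n = T(d − a/2) = 1222.59 kN × (350 − 31.475) mm = 389.43 kN·m.
φM_n = 0.90 × 389.43 = 350.49 kN·m.

φM_n ≈ 350 kN·m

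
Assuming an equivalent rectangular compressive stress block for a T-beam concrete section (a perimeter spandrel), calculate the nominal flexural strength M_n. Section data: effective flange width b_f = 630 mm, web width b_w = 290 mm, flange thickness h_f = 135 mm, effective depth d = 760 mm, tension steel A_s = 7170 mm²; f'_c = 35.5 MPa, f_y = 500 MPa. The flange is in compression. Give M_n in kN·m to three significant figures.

Tension: T = A_s f_y = 7170 × 500 = 3585000 N.
Try a within the flange: a = T/(0.85 f'_c b_f) = 3585000/(0.85 × 35.5 × 630) = 188.58 mm.
a = 188.58 > h_f = 135 mm: the block extends into the web. Split into flange-overhang and web parts.
C_f = 0.85 f'_c (b_f − b_w) h_f = 0.85 × 35.5 × (630 − 290) × 135 = 1385033 N.
Remaining web compression depth: a_w = (T − C_f)/(0.85 f'_c b_w) = (3585000 − 1385033)/(0.85 × 35.5 × 290) = 251.40 mm.
M_n = C_f(d − h_f/2) + (T − C_f)(d − a_w/2) = 1385033 × (760 − 67.5) + 2199967 × (760 − 125.7) = 959.14 + 1395.44 = 2354.58 × 10⁶ N·mm.
M_n = 2354.58 kN·m.

M_n ≈ 2350 kN·m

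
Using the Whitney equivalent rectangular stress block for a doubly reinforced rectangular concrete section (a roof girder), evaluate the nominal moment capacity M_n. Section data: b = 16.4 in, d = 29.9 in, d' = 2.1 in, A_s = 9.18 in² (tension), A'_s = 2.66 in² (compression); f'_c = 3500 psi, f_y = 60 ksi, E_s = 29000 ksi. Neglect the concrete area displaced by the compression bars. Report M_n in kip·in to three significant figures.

M_n ≈ 14600 kip·in

Assume both steels yield.
a = (A_s − A'_s) f_y/(0.85 f'_c b) = (9.18 − 2.66) × 60/(0.85 × 3.5 × 16.4) = 8.018 in.
c = a/β₁ = 8.018/0.85 = 9.433 in; ε'_s = 0.003(c − d')/c = 0.0023 ≥ ε_y = 0.0021, so the compression steel yields.
M_n = (A_s − A'_s) f_y (d − a/2) + A'_s f_y (d − d') = 391.2 × (29.9 − 4.009) + 159.6 × (29.9 − 2.1) = 10128.6 + 4436.9 = 14565.5 kip·in.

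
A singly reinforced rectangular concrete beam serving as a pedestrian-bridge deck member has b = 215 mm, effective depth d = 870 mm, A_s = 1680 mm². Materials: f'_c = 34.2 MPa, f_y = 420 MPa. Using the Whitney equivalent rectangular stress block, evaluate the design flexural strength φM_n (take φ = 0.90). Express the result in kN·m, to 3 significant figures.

T = A_s f_y = 1680 × 420 = 705600 N = 705.6 kN.
From C = T: a = T/(0.85 f'_c b) = 705600/(0.85 × 34.2 × 215) = 112.90 mm.
M_n = T(d − a/2) = 705.6 kN × (870 − 56.45) mm = 574.04 kN·m.
φM_n = 0.90 × 574.04 = 516.64 kN·m.

φM_n ≈ 517 kN·m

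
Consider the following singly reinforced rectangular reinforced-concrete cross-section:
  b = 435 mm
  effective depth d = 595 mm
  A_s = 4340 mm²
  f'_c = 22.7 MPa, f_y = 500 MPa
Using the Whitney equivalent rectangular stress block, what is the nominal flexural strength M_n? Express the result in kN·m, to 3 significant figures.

M_n ≈ 1010 kN·m

T = A_s f_y = 4340 × 500 = 2170000 N = 2170 kN.
From C = T: a = T/(0.85 f'_c b) = 2170000/(0.85 × 22.7 × 435) = 258.54 mm.
M_n = T(d − a/2) = 2170 kN × (595 − 129.27) mm = 1010.63 kN·m.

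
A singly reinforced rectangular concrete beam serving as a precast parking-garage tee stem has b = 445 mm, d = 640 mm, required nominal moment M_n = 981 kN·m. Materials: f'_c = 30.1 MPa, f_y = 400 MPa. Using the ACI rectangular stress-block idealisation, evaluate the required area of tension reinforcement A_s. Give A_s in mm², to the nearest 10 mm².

With M_n = 0.85 f'_c a b (d − a/2), solve the quadratic for a:
a = d − √(d² − 2M_n/(0.85 f'_c b)) = 640 − √(640² − 2 × 981×10⁶/(0.85 × 30.1 × 445)) = 152.89 mm.
A_s = 0.85 f'_c a b / f_y = 0.85 × 30.1 × 152.89 × 445 / 400 = 4351.8 mm².

A_s ≈ 4350 mm²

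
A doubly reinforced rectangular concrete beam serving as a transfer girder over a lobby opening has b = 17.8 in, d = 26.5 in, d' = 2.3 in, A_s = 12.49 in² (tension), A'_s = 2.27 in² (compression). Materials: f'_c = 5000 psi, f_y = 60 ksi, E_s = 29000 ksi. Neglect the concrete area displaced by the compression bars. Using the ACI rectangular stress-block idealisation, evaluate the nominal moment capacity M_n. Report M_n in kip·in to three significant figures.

M_n ≈ 17100 kip·in

Assume both steels yield.
a = (A_s − A'_s) f_y/(0.85 f'_c b) = (12.49 − 2.27) × 60/(0.85 × 5 × 17.8) = 8.106 in.
c = a/β₁ = 8.106/0.8 = 10.133 in; ε'_s = 0.003(c − d')/c = 0.0023 ≥ ε_y = 0.0021, so the compression steel yields.
M_n = (A_s − A'_s) f_y (d − a/2) + A'_s f_y (d − d') = 613.2 × (26.5 − 4.053) + 136.2 × (26.5 − 2.3) = 13764.5 + 3296.0 = 17060.5 kip·in.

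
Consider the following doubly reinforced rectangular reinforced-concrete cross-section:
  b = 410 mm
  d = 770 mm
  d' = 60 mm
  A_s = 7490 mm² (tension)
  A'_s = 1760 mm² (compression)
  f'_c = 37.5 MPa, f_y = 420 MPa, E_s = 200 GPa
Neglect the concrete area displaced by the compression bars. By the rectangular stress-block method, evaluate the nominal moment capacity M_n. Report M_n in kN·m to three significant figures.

Assume both tension and compression steel yield.
Net tension couple steel: A_s − A'_s = 5730 mm².
a = (A_s − A'_s) f_y / (0.85 f'_c b) = 2406600/(0.85 × 37.5 × 410) = 184.15 mm.
c = a/β₁ = 184.15/0.782 = 235.49 mm; ε'_s = 0.003(c − d')/c = 0.0022 ≥ f_y/E_s = 0.0021, so compression steel does yield.
M_n = (A_s − A'_s) f_y (d − a/2) + A'_s f_y (d − d') = [2406600 × (770 − 92.075) + 739200 × (770 − 60)] × 10⁻⁶ = 1631.49 + 524.83 = 2156.32 kN·m.

M_n ≈ 2160 kN·m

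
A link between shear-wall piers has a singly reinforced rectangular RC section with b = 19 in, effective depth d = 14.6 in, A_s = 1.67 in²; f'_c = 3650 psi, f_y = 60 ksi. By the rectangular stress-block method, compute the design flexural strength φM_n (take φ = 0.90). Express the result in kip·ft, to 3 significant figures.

φM_n ≈ 103 kip·ft

T = A_s f_y = 1.67 × 60 = 100.2 kips.
a = T/(0.85 f'_c b) = 100.2/(0.85 × 3.65 × 19) = 1.700 in.
M_n = T(d − a/2) = 100.2 × (14.6 − 0.85) = 1377.8 kip·in = 1377.8/12 = 114.82 kip·ft.
φM_n = 0.90 × 114.82 = 103.34 kip·ft.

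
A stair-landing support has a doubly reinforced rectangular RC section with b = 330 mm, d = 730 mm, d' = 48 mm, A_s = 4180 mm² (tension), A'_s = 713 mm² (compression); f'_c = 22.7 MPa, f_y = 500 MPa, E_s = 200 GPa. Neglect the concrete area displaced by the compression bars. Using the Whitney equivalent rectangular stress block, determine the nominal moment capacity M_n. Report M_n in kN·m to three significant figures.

Assume both tension and compression steel yield.
Net tension couple steel: A_s − A'_s = 3467 mm².
a = (A_s − A'_s) f_y / (0.85 f'_c b) = 1733500/(0.85 × 22.7 × 330) = 272.25 mm.
c = a/β₁ = 272.25/0.85 = 320.29 mm; ε'_s = 0.003(c − d')/c = 0.0026 ≥ f_y/E_s = 0.0025, so compression steel does yield.
M_n = (A_s − A'_s) f_y (d − a/2) + A'_s f_y (d − d') = [1733500 × (730 − 136.125) + 356500 × (730 − 48)] × 10⁻⁶ = 1029.48 + 243.13 = 1272.61 kN·m.

M_n ≈ 1270 kN·m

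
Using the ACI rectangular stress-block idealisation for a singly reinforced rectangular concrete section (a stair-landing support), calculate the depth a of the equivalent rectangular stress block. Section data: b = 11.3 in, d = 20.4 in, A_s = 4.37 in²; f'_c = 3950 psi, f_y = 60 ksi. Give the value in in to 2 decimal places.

T = A_s f_y = 4.37 × 60 = 262.2 kips.
a = T/(0.85 f'_c b) = 262.2/(0.85 × 3.95 × 11.3) = 6.91 in.

a ≈ 6.91 in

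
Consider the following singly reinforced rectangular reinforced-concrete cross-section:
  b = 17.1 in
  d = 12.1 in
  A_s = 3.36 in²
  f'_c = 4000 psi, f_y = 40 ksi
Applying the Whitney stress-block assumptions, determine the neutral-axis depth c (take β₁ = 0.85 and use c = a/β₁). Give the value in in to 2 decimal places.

c ≈ 2.72 in

T = A_s f_y = 3.36 × 40 = 134.4 kips.
a = T/(0.85 f'_c b) = 134.4/(0.85 × 4 × 17.1) = 2.3117 in.
With β₁ = 0.85, c = a/β₁ = 2.3117/0.85 = 2.72 in.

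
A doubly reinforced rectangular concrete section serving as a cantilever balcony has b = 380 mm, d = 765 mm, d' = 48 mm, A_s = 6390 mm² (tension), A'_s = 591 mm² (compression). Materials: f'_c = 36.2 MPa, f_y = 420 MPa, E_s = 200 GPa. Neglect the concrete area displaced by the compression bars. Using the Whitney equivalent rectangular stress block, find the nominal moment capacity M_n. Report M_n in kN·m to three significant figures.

Assume both tension and compression steel yield.
Net tension couple steel: A_s − A'_s = 5799 mm².
a = (A_s − A'_s) f_y / (0.85 f'_c b) = 2435580/(0.85 × 36.2 × 380) = 208.30 mm.
c = a/β₁ = 208.30/0.791 = 263.34 mm; ε'_s = 0.003(c − d')/c = 0.0025 ≥ f_y/E_s = 0.0021, so compression steel does yield.
M_n = (A_s − A'_s) f_y (d − a/2) + A'_s f_y (d − d') = [2435580 × (765 − 104.15) + 248220 × (765 − 48)] × 10⁻⁶ = 1609.55 + 177.97 = 1787.52 kN·m.

M_n ≈ 1790 kN·m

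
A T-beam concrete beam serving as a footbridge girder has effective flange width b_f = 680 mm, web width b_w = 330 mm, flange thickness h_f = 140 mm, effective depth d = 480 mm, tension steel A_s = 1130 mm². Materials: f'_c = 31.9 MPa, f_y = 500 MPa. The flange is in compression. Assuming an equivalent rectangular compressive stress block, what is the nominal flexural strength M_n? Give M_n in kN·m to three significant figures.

M_n ≈ 263 kN·m

Tension: T = A_s f_y = 1130 × 500 = 565000 N.
Try a within the flange: a = T/(0.85 f'_c b_f) = 565000/(0.85 × 31.9 × 680) = 30.64 mm.
Since a = 30.64 ≤ h_f = 140 mm, the stress block lies entirely in the flange; analyse as a rectangular beam of width b_f.
M_n = T(d − a/2) = 565000 × (480 − 15.32) = 262.54 × 10⁶ N·mm.
M_n = 262.54 kN·m.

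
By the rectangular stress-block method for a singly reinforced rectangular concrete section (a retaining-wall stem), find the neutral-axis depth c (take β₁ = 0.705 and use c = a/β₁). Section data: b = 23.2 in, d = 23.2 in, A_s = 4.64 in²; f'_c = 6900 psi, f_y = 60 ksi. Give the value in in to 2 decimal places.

c ≈ 2.90 in

T = A_s f_y = 4.64 × 60 = 278.4 kips.
a = T/(0.85 f'_c b) = 278.4/(0.85 × 6.9 × 23.2) = 2.0460 in.
With β₁ = 0.705, c = a/β₁ = 2.0460/0.705 = 2.90 in.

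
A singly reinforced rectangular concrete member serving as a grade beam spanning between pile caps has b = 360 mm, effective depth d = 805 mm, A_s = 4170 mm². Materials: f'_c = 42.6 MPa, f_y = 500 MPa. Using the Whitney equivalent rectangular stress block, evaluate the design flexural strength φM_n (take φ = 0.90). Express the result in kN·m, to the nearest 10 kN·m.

T = A_s f_y = 4170 × 500 = 2085000 N = 2085 kN.
From C = T: a = T/(0.85 f'_c b) = 2085000/(0.85 × 42.6 × 360) = 159.95 mm.
M_n = T(d − a/2) = 2085 kN × (805 − 79.975) mm = 1511.68 kN·m.
φM_n = 0.90 × 1511.68 = 1360.51 kN·m.

φM_n ≈ 1360 kN·m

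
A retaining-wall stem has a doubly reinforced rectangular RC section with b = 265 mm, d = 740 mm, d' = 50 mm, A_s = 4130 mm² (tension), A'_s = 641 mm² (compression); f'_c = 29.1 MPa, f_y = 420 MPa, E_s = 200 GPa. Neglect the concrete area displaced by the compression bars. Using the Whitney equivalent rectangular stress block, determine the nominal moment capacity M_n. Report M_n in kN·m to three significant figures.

Assume both tension and compression steel yield.
Net tension couple steel: A_s − A'_s = 3489 mm².
a = (A_s − A'_s) f_y / (0.85 f'_c b) = 1465380/(0.85 × 29.1 × 265) = 223.56 mm.
c = a/β₁ = 223.56/0.842 = 265.51 mm; ε'_s = 0.003(c − d')/c = 0.0024 ≥ f_y/E_s = 0.0021, so compression steel does yield.
M_n = (A_s − A'_s) f_y (d − a/2) + A'_s f_y (d − d') = [1465380 × (740 − 111.78) + 269220 × (740 − 50)] × 10⁻⁶ = 920.58 + 185.76 = 1106.34 kN·m.

M_n ≈ 1110 kN·m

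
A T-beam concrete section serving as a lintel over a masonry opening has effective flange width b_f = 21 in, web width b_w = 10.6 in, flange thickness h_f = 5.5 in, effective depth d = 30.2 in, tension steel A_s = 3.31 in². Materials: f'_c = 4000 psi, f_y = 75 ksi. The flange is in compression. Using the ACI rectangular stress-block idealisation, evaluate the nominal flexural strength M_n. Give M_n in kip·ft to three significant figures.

M_n ≈ 589 kip·ft

Tension: T = A_s f_y = 3.31 × 75 = 248.25 kips.
Try a within the flange: a = T/(0.85 f'_c b_f) = 248.25/(0.85 × 4 × 21) = 3.477 in.
Since a = 3.477 ≤ h_f = 5.5 in, the stress block lies entirely in the flange; analyse as a rectangular beam of width b_f.
M_n = T(d − a/2) = 248.25 × (30.2 − 1.7385) = 7065.6 kip·in.
M_n = 7065.6/12 = 588.80 kip·ft.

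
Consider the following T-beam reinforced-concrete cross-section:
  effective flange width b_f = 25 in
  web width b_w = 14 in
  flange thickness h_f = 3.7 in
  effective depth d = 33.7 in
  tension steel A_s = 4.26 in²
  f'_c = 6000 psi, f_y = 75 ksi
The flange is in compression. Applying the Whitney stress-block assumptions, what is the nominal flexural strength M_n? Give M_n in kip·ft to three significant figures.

M_n ≈ 864 kip·ft

Tension: T = A_s f_y = 4.26 × 75 = 319.5 kips.
Try a within the flange: a = T/(0.85 f'_c b_f) = 319.5/(0.85 × 6 × 25) = 2.506 in.
Since a = 2.506 ≤ h_f = 3.7 in, the stress block lies entirely in the flange; analyse as a rectangular beam of width b_f.
M_n = T(d − a/2) = 319.5 × (33.7 − 1.253) = 10366.8 kip·in.
M_n = 10366.8/12 = 863.90 kip·ft.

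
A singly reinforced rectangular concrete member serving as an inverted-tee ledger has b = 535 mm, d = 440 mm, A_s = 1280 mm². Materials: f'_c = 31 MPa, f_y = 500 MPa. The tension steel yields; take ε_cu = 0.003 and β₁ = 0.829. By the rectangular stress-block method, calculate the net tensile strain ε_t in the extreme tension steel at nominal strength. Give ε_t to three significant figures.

a = A_s f_y/(0.85 f'_c b) = 45.40 mm.
β₁ = 0.829, so c = a/β₁ = 45.40/0.829 = 54.76 mm.
From the linear strain diagram with ε_cu = 0.003: ε_t = 0.003 (d − c)/c = 0.003 × (440 − 54.76)/54.76 = 0.0211.
Since ε_t ≥ 0.005, the section is tension-controlled.

ε_t ≈ 0.0211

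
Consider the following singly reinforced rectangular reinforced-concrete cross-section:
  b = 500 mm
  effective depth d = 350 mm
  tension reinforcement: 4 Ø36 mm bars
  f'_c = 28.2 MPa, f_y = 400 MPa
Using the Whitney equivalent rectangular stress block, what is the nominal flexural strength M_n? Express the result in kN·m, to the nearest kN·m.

A_s = 4 × 1018 = 4072 mm².
T = A_s f_y = 4072 × 400 = 1628800 N = 1628.8 kN.
From C = T: a = T/(0.85 f'_c b) = 1628800/(0.85 × 28.2 × 500) = 135.90 mm.
M_n = T(d − a/2) = 1628.8 kN × (350 − 67.95) mm = 459.40 kN·m.

M_n ≈ 459 kN·m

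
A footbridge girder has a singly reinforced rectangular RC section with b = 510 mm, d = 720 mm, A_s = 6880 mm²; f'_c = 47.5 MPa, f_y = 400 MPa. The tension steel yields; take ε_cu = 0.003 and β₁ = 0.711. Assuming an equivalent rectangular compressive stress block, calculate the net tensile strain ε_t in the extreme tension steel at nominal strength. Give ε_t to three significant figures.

ε_t ≈ 0.00849

a = A_s f_y/(0.85 f'_c b) = 133.65 mm.
β₁ = 0.711, so c = a/β₁ = 133.65/0.711 = 187.97 mm.
From the linear strain diagram with ε_cu = 0.003: ε_t = 0.003 (d − c)/c = 0.003 × (720 − 187.97)/187.97 = 0.00849.
Since ε_t ≥ 0.005, the section is tension-controlled.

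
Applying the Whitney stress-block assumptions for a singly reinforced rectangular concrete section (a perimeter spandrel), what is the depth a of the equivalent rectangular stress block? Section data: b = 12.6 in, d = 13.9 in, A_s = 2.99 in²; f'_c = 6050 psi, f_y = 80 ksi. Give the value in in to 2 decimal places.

a ≈ 3.69 in

T = A_s f_y = 2.99 × 80 = 239.2 kips.
a = T/(0.85 f'_c b) = 239.2/(0.85 × 6.05 × 12.6) = 3.69 in.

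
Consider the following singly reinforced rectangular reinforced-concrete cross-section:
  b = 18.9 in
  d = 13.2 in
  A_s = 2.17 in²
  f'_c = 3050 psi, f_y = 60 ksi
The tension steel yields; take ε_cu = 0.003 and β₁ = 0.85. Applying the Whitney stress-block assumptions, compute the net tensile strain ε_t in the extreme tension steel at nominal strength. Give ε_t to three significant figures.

ε_t ≈ 0.00967

a = A_s f_y/(0.85 f'_c b) = 2.657 in.
β₁ = 0.85, so c = a/β₁ = 2.657/0.85 = 3.126 in.
From the linear strain diagram with ε_cu = 0.003: ε_t = 0.003 (d − c)/c = 0.003 × (13.2 − 3.126)/3.126 = 0.00967.
Since ε_t ≥ 0.005, the section is tension-controlled.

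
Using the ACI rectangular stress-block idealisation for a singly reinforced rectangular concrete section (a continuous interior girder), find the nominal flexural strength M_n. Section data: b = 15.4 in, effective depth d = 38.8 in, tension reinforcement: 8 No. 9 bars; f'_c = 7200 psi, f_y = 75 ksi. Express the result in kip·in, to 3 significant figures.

A_s = 8 × 1 = 8 in².
T = A_s f_y = 8 × 75 = 600 kips.
a = T/(0.85 f'_c b) = 600/(0.85 × 7.2 × 15.4) = 6.366 in.
M_n = T(d − a/2) = 600 × (38.8 − 3.183) = 21370.2 kip·in.

M_n ≈ 21400 kip·in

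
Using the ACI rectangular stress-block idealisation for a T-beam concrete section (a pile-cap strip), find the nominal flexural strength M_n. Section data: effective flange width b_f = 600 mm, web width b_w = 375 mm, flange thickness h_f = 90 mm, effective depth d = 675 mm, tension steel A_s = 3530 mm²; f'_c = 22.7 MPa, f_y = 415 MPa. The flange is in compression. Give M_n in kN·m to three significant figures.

Tension: T = A_s f_y = 3530 × 415 = 1464950 N.
Try a within the flange: a = T/(0.85 f'_c b_f) = 1464950/(0.85 × 22.7 × 600) = 126.54 mm.
a = 126.54 > h_f = 90 mm: the block extends into the web. Split into flange-overhang and web parts.
C_f = 0.85 f'_c (b_f − b_w) h_f = 0.85 × 22.7 × (600 − 375) × 90 = 390724 N.
Remaining web compression depth: a_w = (T − C_f)/(0.85 f'_c b_w) = (1464950 − 390724)/(0.85 × 22.7 × 375) = 148.46 mm.
M_n = C_f(d − h_f/2) + (T − C_f)(d − a_w/2) = 390724 × (675 − 45) + 1074226 × (675 − 74.23) = 246.16 + 645.36 = 891.52 × 10⁶ N·mm.
M_n = 891.52 kN·m.

M_n ≈ 892 kN·m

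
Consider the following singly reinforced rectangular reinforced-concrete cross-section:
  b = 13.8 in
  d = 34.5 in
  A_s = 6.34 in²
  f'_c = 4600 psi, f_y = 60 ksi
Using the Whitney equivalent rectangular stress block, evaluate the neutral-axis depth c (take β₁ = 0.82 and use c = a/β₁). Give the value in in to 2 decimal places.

T = A_s f_y = 6.34 × 60 = 380.4 kips.
a = T/(0.85 f'_c b) = 380.4/(0.85 × 4.6 × 13.8) = 7.0499 in.
With β₁ = 0.82, c = a/β₁ = 7.0499/0.82 = 8.60 in.

c ≈ 8.60 in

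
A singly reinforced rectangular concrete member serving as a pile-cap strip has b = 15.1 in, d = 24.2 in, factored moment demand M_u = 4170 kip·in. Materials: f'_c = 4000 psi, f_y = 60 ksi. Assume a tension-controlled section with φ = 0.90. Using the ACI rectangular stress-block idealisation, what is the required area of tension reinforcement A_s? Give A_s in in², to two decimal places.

A_s ≈ 3.48 in²

M_n = M_u/φ = 4170/0.90 = 4633.33 kip·in.
From M_n = 0.85 f'_c a b (d − a/2):
a = d − √(d² − 2M_n/(0.85 f'_c b)) = 24.2 − √(24.2² − 2 × 4633.33/(0.85 × 4 × 15.1)) = 4.072 in.
A_s = 0.85 f'_c a b / f_y = 0.85 × 4 × 4.072 × 15.1 / 60 = 3.484 in².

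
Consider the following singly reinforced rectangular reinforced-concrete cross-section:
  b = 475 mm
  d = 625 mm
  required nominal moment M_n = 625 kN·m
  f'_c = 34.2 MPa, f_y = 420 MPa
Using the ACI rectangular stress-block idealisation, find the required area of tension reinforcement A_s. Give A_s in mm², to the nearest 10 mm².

With M_n = 0.85 f'_c a b (d − a/2), solve the quadratic for a:
a = d − √(d² − 2M_n/(0.85 f'_c b)) = 625 − √(625² − 2 × 625×10⁶/(0.85 × 34.2 × 475)) = 77.19 mm.
A_s = 0.85 f'_c a b / f_y = 0.85 × 34.2 × 77.19 × 475 / 420 = 2537.8 mm².

A_s ≈ 2540 mm²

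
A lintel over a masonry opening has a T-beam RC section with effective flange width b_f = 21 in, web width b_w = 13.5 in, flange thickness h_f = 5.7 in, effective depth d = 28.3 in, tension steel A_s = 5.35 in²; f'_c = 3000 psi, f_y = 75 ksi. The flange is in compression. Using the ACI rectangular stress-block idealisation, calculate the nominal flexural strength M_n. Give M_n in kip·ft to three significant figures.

M_n ≈ 817 kip·ft

Tension: T = A_s f_y = 5.35 × 75 = 401.25 kips.
Try a within the flange: a = T/(0.85 f'_c b_f) = 401.25/(0.85 × 3 × 21) = 7.493 in.
a = 7.493 > h_f = 5.7 in: the block extends into the web. Split into flange-overhang and web parts.
C_f = 0.85 f'_c (b_f − b_w) h_f = 0.85 × 3 × (21 − 13.5) × 5.7 = 109.0 kips.
Remaining web compression depth: a_w = (T − C_f)/(0.85 f'_c b_w) = (401.25 − 109.0)/(0.85 × 3 × 13.5) = 8.489 in.
M_n = C_f(d − h_f/2) + (T − C_f)(d − a_w/2) = 109.0 × (28.3 − 2.85) + 292.25 × (28.3 − 4.2445) = 2774.1 + 7030.2 = 9804.3 kip·in.
M_n = 9804.3/12 = 817.03 kip·ft.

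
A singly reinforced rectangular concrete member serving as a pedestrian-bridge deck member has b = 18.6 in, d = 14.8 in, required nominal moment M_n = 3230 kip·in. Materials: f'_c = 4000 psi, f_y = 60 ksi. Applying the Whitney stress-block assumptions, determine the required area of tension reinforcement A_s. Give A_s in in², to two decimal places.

A_s ≈ 4.20 in²

From M_n = 0.85 f'_c a b (d − a/2):
a = d − √(d² − 2M_n/(0.85 f'_c b)) = 14.8 − √(14.8² − 2 × 3230/(0.85 × 4 × 18.6)) = 3.988 in.
A_s = 0.85 f'_c a b / f_y = 0.85 × 4 × 3.988 × 18.6 / 60 = 4.203 in².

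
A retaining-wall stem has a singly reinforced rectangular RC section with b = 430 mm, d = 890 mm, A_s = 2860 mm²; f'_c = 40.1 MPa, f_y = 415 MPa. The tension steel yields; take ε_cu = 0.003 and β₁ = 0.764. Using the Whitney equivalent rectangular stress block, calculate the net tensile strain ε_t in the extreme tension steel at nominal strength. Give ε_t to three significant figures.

a = A_s f_y/(0.85 f'_c b) = 80.98 mm.
β₁ = 0.764, so c = a/β₁ = 80.98/0.764 = 105.99 mm.
From the linear strain diagram with ε_cu = 0.003: ε_t = 0.003 (d − c)/c = 0.003 × (890 − 105.99)/105.99 = 0.0222.
Since ε_t ≥ 0.005, the section is tension-controlled.

ε_t ≈ 0.0222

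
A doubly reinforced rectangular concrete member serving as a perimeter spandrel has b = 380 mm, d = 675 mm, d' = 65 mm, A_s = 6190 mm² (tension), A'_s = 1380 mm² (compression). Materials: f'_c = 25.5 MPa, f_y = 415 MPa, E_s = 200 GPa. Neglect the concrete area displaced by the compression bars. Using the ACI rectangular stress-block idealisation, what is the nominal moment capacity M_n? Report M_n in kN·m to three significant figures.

M_n ≈ 1450 kN·m

Assume both tension and compression steel yield.
Net tension couple steel: A_s − A'_s = 4810 mm².
a = (A_s − A'_s) f_y / (0.85 f'_c b) = 1996150/(0.85 × 25.5 × 380) = 242.35 mm.
c = a/β₁ = 242.35/0.85 = 285.12 mm; ε'_s = 0.003(c − d')/c = 0.0023 ≥ f_y/E_s = 0.0021, so compression steel does yield.
M_n = (A_s − A'_s) f_y (d − a/2) + A'_s f_y (d − d') = [1996150 × (675 − 121.175) + 572700 × (675 − 65)] × 10⁻⁶ = 1105.52 + 349.35 = 1454.87 kN·m.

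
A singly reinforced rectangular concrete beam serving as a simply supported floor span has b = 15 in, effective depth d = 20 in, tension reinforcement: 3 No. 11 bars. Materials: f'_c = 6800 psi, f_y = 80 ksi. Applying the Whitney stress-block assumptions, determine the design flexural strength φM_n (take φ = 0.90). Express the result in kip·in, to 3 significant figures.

φM_n ≈ 6010 kip·in

A_s = 3 × 1.56 = 4.68 in².
T = A_s f_y = 4.68 × 80 = 374.4 kips.
a = T/(0.85 f'_c b) = 374.4/(0.85 × 6.8 × 15) = 4.318 in.
M_n = T(d − a/2) = 374.4 × (20 − 2.159) = 6679.7 kip·in.
φM_n = 0.90 × 6679.7 = 6011.7 kip·in.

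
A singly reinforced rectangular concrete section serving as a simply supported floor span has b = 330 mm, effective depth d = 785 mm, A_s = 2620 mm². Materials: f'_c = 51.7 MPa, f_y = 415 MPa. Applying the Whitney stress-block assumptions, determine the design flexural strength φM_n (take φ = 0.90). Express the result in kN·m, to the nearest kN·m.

T = A_s f_y = 2620 × 415 = 1087300 N = 1087.3 kN.
From C = T: a = T/(0.85 f'_c b) = 1087300/(0.85 × 51.7 × 330) = 74.98 mm.
M_n = T(d − a/2) = 1087.3 kN × (785 − 37.49) mm = 812.77 kN·m.
φM_n = 0.90 × 812.77 = 731.49 kN·m.

φM_n ≈ 731 kN·m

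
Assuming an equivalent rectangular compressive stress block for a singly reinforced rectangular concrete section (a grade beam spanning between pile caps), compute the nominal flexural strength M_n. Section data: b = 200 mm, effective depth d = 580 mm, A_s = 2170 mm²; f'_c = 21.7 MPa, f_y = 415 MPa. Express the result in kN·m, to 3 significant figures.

T = A_s f_y = 2170 × 415 = 900550 N = 900.55 kN.
From C = T: a = T/(0.85 f'_c b) = 900550/(0.85 × 21.7 × 200) = 244.12 mm.
M_n = T(d − a/2) = 900.55 kN × (580 − 122.06) mm = 412.40 kN·m.

M_n ≈ 412 kN·m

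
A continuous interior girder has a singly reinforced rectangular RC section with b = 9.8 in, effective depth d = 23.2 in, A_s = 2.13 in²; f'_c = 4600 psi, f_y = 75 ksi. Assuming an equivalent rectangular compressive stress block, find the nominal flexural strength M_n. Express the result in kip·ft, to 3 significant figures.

M_n ≈ 281 kip·ft

T = A_s f_y = 2.13 × 75 = 159.75 kips.
a = T/(0.85 f'_c b) = 159.75/(0.85 × 4.6 × 9.8) = 4.169 in.
M_n = T(d − a/2) = 159.75 × (23.2 − 2.0845) = 3373.2 kip·in = 3373.2/12 = 281.10 kip·ft.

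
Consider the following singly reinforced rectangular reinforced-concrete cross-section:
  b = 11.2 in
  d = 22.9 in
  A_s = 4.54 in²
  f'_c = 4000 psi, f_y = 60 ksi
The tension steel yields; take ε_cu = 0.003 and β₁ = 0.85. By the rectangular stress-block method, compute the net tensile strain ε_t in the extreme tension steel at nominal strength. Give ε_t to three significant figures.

ε_t ≈ 0.00516

a = A_s f_y/(0.85 f'_c b) = 7.153 in.
β₁ = 0.85, so c = a/β₁ = 7.153/0.85 = 8.415 in.
From the linear strain diagram with ε_cu = 0.003: ε_t = 0.003 (d − c)/c = 0.003 × (22.9 − 8.415)/8.415 = 0.00516.
Since ε_t ≥ 0.005, the section is tension-controlled.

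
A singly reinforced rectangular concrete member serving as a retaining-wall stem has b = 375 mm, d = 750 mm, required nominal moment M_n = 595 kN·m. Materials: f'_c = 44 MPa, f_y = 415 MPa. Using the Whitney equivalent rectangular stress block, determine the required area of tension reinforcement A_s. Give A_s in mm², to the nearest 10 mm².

With M_n = 0.85 f'_c a b (d − a/2), solve the quadratic for a:
a = d − √(d² − 2M_n/(0.85 f'_c b)) = 750 − √(750² − 2 × 595×10⁶/(0.85 × 44 × 375)) = 58.88 mm.
A_s = 0.85 f'_c a b / f_y = 0.85 × 44 × 58.88 × 375 / 415 = 1989.9 mm².

A_s ≈ 1990 mm²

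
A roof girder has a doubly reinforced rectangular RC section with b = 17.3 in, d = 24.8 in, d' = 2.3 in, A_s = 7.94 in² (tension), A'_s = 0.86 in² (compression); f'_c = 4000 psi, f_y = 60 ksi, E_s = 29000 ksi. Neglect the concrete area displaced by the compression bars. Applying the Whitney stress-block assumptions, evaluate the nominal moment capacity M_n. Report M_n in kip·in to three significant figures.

Assume both steels yield.
a = (A_s − A'_s) f_y/(0.85 f'_c b) = (7.94 − 0.86) × 60/(0.85 × 4 × 17.3) = 7.222 in.
c = a/β₁ = 7.222/0.85 = 8.496 in; ε'_s = 0.003(c − d')/c = 0.0022 ≥ ε_y = 0.0021, so the compression steel yields.
M_n = (A_s − A'_s) f_y (d − a/2) + A'_s f_y (d − d') = 424.8 × (24.8 − 3.611) + 51.6 × (24.8 − 2.3) = 9001.1 + 1161.0 = 10162.1 kip·in.

M_n ≈ 10200 kip·in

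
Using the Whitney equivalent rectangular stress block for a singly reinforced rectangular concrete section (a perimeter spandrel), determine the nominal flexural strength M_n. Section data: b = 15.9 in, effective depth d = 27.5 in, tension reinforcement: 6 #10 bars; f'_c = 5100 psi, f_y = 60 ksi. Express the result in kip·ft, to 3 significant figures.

A_s = 6 × 1.27 = 7.62 in².
T = A_s f_y = 7.62 × 60 = 457.2 kips.
a = T/(0.85 f'_c b) = 457.2/(0.85 × 5.1 × 15.9) = 6.633 in.
M_n = T(d − a/2) = 457.2 × (27.5 − 3.3165) = 11056.7 kip·in = 11056.7/12 = 921.39 kip·ft.

M_n ≈ 921 kip·ft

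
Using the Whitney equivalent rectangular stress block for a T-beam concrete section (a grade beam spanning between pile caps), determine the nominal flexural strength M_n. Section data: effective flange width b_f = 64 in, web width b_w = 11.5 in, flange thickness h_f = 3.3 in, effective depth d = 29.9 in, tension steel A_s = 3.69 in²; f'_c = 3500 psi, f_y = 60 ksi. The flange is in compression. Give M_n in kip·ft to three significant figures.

M_n ≈ 541 kip·ft

Tension: T = A_s f_y = 3.69 × 60 = 221.4 kips.
Try a within the flange: a = T/(0.85 f'_c b_f) = 221.4/(0.85 × 3.5 × 64) = 1.163 in.
Since a = 1.163 ≤ h_f = 3.3 in, the stress block lies entirely in the flange; analyse as a rectangular beam of width b_f.
M_n = T(d − a/2) = 221.4 × (29.9 − 0.5815) = 6491.1 kip·in.
M_n = 6491.1/12 = 540.93 kip·ft.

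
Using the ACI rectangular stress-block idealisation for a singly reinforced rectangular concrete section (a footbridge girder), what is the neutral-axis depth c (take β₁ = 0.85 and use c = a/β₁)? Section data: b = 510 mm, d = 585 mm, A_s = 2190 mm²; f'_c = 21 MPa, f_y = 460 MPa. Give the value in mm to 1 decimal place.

c ≈ 130.2 mm

T = A_s f_y = 2190 × 460 = 1007400 N = 1007.4 kN.
Setting C = 0.85 f'_c a b equal to T: a = 1007400/(0.85 × 21 × 510) = 110.661 mm.
With β₁ = 0.85, c = a/β₁ = 110.661/0.85 = 130.2 mm.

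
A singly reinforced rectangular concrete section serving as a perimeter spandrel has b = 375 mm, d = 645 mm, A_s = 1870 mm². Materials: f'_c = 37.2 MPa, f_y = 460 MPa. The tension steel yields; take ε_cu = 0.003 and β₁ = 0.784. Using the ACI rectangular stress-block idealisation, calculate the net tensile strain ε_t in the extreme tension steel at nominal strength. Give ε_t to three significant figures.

a = A_s f_y/(0.85 f'_c b) = 72.54 mm.
β₁ = 0.784, so c = a/β₁ = 72.54/0.784 = 92.53 mm.
From the linear strain diagram with ε_cu = 0.003: ε_t = 0.003 (d − c)/c = 0.003 × (645 − 92.53)/92.53 = 0.0179.
Since ε_t ≥ 0.005, the section is tension-controlled.

ε_t ≈ 0.0179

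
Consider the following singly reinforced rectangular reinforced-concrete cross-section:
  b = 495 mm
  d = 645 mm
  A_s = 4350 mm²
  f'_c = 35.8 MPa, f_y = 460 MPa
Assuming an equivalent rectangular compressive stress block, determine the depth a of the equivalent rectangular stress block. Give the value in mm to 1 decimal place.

T = A_s f_y = 4350 × 460 = 2001000 N = 2001 kN.
Setting C = 0.85 f'_c a b equal to T: a = 2001000/(0.85 × 35.8 × 495) = 132.8 mm.

a ≈ 132.8 mm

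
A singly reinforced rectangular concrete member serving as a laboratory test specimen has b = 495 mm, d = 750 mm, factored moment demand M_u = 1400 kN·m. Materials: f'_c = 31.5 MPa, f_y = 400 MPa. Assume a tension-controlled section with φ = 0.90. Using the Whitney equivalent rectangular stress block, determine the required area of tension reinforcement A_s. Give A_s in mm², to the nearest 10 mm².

A_s ≈ 5880 mm²

M_n = M_u/φ = 1400/0.90 = 1555.56 kN·m.
With M_n = 0.85 f'_c a b (d − a/2), solve the quadratic for a:
a = d − √(d² − 2M_n/(0.85 f'_c b)) = 750 − √(750² − 2 × 1555.56×10⁶/(0.85 × 31.5 × 495)) = 177.49 mm.
A_s = 0.85 f'_c a b / f_y = 0.85 × 31.5 × 177.49 × 495 / 400 = 5881.0 mm².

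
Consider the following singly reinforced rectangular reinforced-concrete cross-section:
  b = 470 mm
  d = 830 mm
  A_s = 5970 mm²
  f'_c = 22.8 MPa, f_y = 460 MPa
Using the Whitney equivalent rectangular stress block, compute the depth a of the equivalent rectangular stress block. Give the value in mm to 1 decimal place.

T = A_s f_y = 5970 × 460 = 2746200 N = 2746.2 kN.
Setting C = 0.85 f'_c a b equal to T: a = 2746200/(0.85 × 22.8 × 470) = 301.5 mm.

a ≈ 301.5 mm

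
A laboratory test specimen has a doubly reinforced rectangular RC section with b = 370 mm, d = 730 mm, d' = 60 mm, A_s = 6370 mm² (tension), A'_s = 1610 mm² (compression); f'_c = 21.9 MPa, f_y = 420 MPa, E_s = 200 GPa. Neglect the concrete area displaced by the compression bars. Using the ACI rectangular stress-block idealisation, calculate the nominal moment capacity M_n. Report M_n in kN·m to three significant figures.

M_n ≈ 1620 kN·m

Assume both tension and compression steel yield.
Net tension couple steel: A_s − A'_s = 4760 mm².
a = (A_s − A'_s) f_y / (0.85 f'_c b) = 1999200/(0.85 × 21.9 × 370) = 290.26 mm.
c = a/β₁ = 290.26/0.85 = 341.48 mm; ε'_s = 0.003(c − d')/c = 0.0025 ≥ f_y/E_s = 0.0021, so compression steel does yield.
M_n = (A_s − A'_s) f_y (d − a/2) + A'_s f_y (d − d') = [1999200 × (730 − 145.13) + 676200 × (730 − 60)] × 10⁻⁶ = 1169.27 + 453.05 = 1622.32 kN·m.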